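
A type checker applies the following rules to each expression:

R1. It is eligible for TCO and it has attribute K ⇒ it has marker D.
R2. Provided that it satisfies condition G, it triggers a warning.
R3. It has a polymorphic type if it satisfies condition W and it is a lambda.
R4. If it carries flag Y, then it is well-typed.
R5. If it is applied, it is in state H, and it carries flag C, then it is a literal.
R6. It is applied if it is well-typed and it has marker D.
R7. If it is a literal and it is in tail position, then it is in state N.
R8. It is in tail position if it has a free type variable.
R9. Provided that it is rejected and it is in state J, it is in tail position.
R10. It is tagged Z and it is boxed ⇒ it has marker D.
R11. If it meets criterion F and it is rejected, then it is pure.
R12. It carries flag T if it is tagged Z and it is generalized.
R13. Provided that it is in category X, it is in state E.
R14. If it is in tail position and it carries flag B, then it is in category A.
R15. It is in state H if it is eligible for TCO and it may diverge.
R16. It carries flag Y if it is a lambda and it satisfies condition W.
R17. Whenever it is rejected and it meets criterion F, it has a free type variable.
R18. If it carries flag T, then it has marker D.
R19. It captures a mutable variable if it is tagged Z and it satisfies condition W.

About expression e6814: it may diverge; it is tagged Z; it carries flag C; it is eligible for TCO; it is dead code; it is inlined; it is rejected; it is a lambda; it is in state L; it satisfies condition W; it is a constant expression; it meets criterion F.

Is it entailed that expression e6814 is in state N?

No

Forward chaining from the given facts derives: has a polymorphic type, is pure, is in state H, carries flag Y, has a free type variable, captures a mutable variable, is well-typed, is in tail position.
The only rule concluding "it is in state N" is R7, which needs "it is a literal"; that is never established.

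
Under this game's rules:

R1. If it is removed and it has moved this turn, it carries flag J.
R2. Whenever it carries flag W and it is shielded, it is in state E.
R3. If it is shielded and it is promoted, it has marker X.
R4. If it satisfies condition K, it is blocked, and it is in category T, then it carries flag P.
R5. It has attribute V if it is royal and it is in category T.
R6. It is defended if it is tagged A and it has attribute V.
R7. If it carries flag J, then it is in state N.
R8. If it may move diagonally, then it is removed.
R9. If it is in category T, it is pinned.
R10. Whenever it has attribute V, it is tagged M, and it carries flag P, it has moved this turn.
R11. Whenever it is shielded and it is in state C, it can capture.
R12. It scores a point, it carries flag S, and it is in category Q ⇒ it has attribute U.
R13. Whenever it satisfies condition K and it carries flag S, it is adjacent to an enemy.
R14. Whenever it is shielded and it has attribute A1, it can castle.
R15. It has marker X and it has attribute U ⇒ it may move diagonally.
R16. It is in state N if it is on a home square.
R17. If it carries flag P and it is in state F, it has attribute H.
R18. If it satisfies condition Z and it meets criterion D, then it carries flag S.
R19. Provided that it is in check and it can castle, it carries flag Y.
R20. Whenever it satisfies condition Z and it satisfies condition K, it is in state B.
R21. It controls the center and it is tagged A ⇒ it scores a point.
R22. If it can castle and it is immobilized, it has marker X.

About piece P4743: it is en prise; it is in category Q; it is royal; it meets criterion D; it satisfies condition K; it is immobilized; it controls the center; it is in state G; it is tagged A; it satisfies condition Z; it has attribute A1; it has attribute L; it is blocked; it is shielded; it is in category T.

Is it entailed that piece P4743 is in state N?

No

Forward chaining from the given facts derives: carries flag P, has attribute V, is defended, is pinned, can castle, carries flag S, is in state B, scores a point, has marker X, has attribute U, is adjacent to an enemy, may move diagonally, is removed.
Rules concluding "it is in state N": R7 needs "it carries flag J"; R16 needs "it is on a home square" — none of these are established.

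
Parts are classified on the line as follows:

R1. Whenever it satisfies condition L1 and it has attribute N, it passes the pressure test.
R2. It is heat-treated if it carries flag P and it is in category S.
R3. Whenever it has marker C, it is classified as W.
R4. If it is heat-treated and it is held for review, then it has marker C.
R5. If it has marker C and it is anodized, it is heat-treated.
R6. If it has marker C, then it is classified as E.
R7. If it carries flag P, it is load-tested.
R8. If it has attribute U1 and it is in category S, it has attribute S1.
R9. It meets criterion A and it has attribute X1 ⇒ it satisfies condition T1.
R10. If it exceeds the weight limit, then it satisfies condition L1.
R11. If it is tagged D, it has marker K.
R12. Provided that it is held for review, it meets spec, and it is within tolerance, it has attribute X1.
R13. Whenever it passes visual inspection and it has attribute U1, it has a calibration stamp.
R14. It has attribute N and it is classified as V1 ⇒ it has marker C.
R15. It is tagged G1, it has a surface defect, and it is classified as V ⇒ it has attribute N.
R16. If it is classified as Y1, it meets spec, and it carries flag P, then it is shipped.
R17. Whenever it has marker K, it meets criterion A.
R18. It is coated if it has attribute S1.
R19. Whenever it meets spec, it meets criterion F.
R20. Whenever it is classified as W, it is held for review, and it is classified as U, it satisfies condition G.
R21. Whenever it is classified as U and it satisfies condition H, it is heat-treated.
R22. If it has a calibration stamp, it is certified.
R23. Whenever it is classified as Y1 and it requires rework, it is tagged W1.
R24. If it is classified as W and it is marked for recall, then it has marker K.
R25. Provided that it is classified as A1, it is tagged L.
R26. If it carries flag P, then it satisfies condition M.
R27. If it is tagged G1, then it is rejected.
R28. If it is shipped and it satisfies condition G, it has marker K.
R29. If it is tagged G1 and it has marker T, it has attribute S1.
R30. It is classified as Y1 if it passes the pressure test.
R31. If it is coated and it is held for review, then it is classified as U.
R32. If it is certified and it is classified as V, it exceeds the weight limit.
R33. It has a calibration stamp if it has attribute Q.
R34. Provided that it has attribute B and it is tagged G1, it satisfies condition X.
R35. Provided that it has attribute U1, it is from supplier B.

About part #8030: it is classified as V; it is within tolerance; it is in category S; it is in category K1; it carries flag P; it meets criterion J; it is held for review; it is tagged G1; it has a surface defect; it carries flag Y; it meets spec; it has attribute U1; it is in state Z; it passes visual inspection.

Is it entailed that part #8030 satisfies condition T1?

Yes

By R2 (it carries flag P, it is in category S): it is heat-treated.
By R4 (it is heat-treated, it is held for review): it has marker C.
By R8 (it has attribute U1, it is in category S): it has attribute S1.
By R12 (it is held for review, it meets spec, it is within tolerance): it has attribute X1.
By R13 (it passes visual inspection, it has attribute U1): it has a calibration stamp.
By R15 (it is tagged G1, it has a surface defect, it is classified as V): it has attribute N.
By R18 (it has attribute S1): it is coated.
By R22 (it has a calibration stamp): it is certified.
By R31 (it is coated, it is held for review): it is classified as U.
By R32 (it is certified, it is classified as V): it exceeds the weight limit.
By R3 (it has marker C): it is classified as W.
By R10 (it exceeds the weight limit): it satisfies condition L1.
By R20 (it is classified as W, it is held for review, it is classified as U): it satisfies condition G.
By R1 (it satisfies condition L1, it has attribute N): it passes the pressure test.
By R30 (it passes the pressure test): it is classified as Y1.
By R16 (it is classified as Y1, it meets spec, it carries flag P): it is shipped.
By R28 (it is shipped, it satisfies condition G): it has marker K.
By R17 (it has marker K): it meets criterion A.
By R9 (it meets criterion A, it has attribute X1): it satisfies condition T1.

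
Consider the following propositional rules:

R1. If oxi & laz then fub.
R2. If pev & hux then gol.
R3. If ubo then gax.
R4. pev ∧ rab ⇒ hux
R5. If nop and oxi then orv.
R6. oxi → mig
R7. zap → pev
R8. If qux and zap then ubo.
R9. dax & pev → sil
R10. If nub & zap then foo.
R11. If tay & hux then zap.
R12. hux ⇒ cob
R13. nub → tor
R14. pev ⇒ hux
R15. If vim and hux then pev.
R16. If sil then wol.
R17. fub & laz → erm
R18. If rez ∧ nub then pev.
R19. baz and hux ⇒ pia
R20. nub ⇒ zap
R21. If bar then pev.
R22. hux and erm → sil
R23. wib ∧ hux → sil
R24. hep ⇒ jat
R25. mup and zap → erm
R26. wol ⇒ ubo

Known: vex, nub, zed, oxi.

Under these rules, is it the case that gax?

No

Forward chaining from the given facts derives: mig, tor, zap, pev, foo, hux, gol, cob.
The only rule concluding gax is R3, which needs ubo; that is never established.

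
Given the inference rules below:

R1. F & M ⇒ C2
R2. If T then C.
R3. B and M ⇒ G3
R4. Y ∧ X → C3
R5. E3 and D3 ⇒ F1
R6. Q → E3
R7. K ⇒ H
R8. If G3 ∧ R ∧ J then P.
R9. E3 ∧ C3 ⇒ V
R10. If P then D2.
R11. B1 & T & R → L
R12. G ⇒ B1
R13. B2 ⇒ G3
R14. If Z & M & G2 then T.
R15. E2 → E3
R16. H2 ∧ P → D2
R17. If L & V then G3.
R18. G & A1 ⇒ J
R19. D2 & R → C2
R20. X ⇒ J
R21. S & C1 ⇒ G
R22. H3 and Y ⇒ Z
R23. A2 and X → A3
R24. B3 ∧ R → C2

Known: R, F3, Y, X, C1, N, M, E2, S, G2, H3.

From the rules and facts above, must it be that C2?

C3  (by R4: Y, X)
E3  (by R15: E2)
J  (by R20: X)
G  (by R21: S, C1)
Z  (by R22: H3, Y)
V  (by R9: E3, C3)
B1  (by R12: G)
T  (by R14: Z, M, G2)
L  (by R11: B1, T, R)
G3  (by R17: L, V)
P  (by R8: G3, R, J)
D2  (by R10: P)
C2  (by R19: D2, R)

Yes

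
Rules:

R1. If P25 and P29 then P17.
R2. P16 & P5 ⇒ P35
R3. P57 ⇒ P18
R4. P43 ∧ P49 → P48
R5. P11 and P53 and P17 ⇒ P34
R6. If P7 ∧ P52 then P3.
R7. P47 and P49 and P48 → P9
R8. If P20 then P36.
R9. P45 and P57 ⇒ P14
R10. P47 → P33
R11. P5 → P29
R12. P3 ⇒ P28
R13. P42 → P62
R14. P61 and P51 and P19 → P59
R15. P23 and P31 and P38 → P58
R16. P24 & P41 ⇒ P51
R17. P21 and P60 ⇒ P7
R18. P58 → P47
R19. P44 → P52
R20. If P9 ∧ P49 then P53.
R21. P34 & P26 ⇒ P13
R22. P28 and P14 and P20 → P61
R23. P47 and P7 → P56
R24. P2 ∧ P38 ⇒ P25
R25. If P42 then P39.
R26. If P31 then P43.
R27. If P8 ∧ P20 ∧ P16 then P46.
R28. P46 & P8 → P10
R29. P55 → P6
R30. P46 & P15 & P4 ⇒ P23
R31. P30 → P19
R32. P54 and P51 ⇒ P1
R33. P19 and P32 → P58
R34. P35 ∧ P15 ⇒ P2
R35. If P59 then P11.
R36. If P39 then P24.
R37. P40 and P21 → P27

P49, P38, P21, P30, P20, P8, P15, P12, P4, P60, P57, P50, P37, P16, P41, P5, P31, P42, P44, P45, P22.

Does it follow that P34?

P35  (by R2: P16, P5)
P14  (by R9: P45, P57)
P29  (by R11: P5)
P7  (by R17: P21, P60)
P52  (by R19: P44)
P39  (by R25: P42)
P43  (by R26: P31)
P46  (by R27: P8, P20, P16)
P23  (by R30: P46, P15, P4)
P19  (by R31: P30)
P2  (by R34: P35, P15)
P24  (by R36: P39)
P48  (by R4: P43, P49)
P3  (by R6: P7, P52)
P28  (by R12: P3)
P58  (by R15: P23, P31, P38)
P51  (by R16: P24, P41)
P47  (by R18: P58)
P61  (by R22: P28, P14, P20)
P25  (by R24: P2, P38)
P17  (by R1: P25, P29)
P9  (by R7: P47, P49, P48)
P59  (by R14: P61, P51, P19)
P53  (by R20: P9, P49)
P11  (by R35: P59)
P34  (by R5: P11, P53, P17)

Yes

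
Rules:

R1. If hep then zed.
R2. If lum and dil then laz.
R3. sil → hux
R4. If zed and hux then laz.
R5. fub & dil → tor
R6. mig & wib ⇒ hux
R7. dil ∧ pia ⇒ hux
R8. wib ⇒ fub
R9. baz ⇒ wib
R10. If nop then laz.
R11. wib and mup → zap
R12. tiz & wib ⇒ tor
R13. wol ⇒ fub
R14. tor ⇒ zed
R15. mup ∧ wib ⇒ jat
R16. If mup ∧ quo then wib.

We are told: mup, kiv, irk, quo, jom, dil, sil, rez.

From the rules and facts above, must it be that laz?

Yes

hux  (by R3: sil)
wib  (by R16: mup, quo)
fub  (by R8: wib)
tor  (by R5: fub, dil)
zed  (by R14: tor)
laz  (by R4: zed, hux)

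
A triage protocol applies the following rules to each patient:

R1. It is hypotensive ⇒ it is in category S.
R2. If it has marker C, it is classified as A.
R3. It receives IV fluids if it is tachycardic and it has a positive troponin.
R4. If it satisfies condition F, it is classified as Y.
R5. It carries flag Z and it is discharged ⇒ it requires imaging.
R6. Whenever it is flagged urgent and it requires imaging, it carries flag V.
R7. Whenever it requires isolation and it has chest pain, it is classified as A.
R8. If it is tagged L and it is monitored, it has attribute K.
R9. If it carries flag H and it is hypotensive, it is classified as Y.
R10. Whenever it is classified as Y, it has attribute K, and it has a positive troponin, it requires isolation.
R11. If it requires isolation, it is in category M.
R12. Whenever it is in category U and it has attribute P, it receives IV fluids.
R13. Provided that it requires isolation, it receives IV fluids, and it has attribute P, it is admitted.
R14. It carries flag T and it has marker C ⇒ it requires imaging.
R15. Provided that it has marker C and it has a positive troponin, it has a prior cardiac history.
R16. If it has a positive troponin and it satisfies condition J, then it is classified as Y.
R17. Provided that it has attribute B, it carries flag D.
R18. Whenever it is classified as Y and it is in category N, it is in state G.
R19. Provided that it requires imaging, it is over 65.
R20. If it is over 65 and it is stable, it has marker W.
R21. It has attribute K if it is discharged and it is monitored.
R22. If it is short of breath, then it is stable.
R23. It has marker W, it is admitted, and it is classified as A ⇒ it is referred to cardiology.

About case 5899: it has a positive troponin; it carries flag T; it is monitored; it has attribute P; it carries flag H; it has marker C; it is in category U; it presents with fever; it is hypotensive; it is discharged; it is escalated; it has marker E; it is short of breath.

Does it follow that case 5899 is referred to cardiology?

Yes

By R2 (it has marker C): it is classified as A.
By R9 (it carries flag H, it is hypotensive): it is classified as Y.
By R12 (it is in category U, it has attribute P): it receives IV fluids.
By R14 (it carries flag T, it has marker C): it requires imaging.
By R19 (it requires imaging): it is over 65.
By R21 (it is discharged, it is monitored): it has attribute K.
By R22 (it is short of breath): it is stable.
By R10 (it is classified as Y, it has attribute K, it has a positive troponin): it requires isolation.
By R13 (it requires isolation, it receives IV fluids, it has attribute P): it is admitted.
By R20 (it is over 65, it is stable): it has marker W.
By R23 (it has marker W, it is admitted, it is classified as A): it is referred to cardiology.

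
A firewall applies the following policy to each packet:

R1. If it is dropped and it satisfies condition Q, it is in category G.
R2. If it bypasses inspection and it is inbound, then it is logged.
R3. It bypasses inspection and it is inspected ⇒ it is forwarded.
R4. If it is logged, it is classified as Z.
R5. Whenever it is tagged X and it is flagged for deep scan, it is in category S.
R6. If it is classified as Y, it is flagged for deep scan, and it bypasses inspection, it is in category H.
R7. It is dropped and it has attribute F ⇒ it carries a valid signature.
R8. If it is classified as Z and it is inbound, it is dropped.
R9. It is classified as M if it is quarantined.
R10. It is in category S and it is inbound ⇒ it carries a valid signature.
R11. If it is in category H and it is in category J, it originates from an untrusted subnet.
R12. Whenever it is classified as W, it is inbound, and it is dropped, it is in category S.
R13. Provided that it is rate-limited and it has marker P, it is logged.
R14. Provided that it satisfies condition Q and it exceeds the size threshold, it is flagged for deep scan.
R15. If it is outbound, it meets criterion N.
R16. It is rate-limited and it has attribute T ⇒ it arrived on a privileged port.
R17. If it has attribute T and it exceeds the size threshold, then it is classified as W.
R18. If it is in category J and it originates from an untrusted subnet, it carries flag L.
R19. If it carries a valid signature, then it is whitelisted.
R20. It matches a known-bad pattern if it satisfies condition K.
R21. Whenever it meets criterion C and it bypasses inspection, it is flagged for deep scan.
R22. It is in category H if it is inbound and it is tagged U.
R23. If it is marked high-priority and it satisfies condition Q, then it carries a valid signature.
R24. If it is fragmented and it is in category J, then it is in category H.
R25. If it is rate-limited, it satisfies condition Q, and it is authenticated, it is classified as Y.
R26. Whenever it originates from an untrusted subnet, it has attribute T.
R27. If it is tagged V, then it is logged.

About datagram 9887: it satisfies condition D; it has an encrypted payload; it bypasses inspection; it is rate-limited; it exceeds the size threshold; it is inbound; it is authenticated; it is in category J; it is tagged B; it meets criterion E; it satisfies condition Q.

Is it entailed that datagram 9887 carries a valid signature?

By R2 (it bypasses inspection, it is inbound): it is logged.
By R4 (it is logged): it is classified as Z.
By R8 (it is classified as Z, it is inbound): it is dropped.
By R14 (it satisfies condition Q, it exceeds the size threshold): it is flagged for deep scan.
By R25 (it is rate-limited, it satisfies condition Q, it is authenticated): it is classified as Y.
By R6 (it is classified as Y, it is flagged for deep scan, it bypasses inspection): it is in category H.
By R11 (it is in category H, it is in category J): it originates from an untrusted subnet.
By R26 (it originates from an untrusted subnet): it has attribute T.
By R17 (it has attribute T, it exceeds the size threshold): it is classified as W.
By R12 (it is classified as W, it is inbound, it is dropped): it is in category S.
By R10 (it is in category S, it is inbound): it carries a valid signature.

Yes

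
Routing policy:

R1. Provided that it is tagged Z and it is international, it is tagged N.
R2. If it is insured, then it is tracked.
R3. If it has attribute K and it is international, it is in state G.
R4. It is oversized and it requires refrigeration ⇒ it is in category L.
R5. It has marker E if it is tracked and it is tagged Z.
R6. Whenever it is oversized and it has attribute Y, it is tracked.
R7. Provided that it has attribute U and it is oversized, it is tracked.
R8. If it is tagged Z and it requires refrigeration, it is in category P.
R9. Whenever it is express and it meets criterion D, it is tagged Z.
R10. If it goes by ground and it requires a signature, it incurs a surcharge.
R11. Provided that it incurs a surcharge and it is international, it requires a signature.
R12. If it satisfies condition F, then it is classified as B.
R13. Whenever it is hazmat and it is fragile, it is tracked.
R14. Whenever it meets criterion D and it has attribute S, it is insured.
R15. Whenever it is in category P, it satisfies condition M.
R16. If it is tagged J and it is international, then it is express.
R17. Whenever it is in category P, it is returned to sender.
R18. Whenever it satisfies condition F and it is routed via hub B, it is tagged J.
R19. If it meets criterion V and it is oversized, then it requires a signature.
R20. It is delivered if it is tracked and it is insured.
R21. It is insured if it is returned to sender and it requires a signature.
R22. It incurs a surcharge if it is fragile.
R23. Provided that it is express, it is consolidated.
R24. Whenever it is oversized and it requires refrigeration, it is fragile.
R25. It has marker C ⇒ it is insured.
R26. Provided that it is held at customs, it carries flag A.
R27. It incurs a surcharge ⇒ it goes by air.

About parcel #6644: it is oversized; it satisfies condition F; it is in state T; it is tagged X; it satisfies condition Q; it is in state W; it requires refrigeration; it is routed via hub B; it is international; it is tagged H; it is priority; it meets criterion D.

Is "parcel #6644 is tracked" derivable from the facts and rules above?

By R18 (it satisfies condition F, it is routed via hub B): it is tagged J.
By R24 (it is oversized, it requires refrigeration): it is fragile.
By R16 (it is tagged J, it is international): it is express.
By R22 (it is fragile): it incurs a surcharge.
By R9 (it is express, it meets criterion D): it is tagged Z.
By R11 (it incurs a surcharge, it is international): it requires a signature.
By R8 (it is tagged Z, it requires refrigeration): it is in category P.
By R17 (it is in category P): it is returned to sender.
By R21 (it is returned to sender, it requires a signature): it is insured.
By R2 (it is insured): it is tracked.

Yes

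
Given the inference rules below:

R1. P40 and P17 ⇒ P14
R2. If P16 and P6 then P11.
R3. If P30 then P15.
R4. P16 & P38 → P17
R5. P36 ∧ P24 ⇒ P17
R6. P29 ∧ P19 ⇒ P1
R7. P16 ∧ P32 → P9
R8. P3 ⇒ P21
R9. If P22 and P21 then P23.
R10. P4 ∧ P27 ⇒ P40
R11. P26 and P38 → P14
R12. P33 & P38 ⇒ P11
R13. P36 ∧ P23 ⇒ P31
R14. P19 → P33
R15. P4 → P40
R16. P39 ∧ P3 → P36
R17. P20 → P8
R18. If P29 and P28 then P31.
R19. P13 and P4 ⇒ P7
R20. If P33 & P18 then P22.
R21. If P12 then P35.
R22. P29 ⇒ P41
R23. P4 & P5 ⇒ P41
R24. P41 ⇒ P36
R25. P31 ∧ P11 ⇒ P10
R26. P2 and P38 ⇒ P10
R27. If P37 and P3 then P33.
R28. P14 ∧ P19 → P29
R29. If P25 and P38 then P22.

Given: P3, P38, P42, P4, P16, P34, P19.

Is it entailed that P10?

Forward chaining from the given facts derives: P17, P21, P33, P40, P14, P11, P29, P1, P41, P36.
Rules concluding P10: R25 needs P31; R26 needs P2 — none of these are established.

No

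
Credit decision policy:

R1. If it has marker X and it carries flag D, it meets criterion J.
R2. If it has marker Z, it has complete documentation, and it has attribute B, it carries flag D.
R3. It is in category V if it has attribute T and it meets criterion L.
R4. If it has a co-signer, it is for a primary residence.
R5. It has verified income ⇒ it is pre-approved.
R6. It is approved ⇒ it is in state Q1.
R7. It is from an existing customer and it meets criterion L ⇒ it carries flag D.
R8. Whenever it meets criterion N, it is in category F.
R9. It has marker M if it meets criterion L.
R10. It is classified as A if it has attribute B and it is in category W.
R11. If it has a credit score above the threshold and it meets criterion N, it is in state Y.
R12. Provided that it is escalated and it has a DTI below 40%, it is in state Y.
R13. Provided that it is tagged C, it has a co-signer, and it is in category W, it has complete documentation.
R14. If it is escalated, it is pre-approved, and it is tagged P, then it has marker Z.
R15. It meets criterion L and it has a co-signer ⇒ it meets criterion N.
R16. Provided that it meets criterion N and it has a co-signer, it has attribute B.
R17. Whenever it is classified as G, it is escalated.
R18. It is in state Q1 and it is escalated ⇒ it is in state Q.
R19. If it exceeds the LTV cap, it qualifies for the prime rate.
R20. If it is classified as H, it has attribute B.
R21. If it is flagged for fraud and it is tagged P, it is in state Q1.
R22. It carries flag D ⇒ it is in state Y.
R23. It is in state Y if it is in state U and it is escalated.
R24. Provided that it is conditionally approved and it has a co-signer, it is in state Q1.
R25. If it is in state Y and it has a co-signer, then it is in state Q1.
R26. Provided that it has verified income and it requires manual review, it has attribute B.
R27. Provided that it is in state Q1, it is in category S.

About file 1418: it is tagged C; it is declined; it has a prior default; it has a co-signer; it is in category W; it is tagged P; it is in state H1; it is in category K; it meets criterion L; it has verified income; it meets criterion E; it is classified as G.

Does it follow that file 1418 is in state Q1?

Yes

By R5 (it has verified income): it is pre-approved.
By R13 (it is tagged C, it has a co-signer, it is in category W): it has complete documentation.
By R15 (it meets criterion L, it has a co-signer): it meets criterion N.
By R16 (it meets criterion N, it has a co-signer): it has attribute B.
By R17 (it is classified as G): it is escalated.
By R14 (it is escalated, it is pre-approved, it is tagged P): it has marker Z.
By R2 (it has marker Z, it has complete documentation, it has attribute B): it carries flag D.
By R22 (it carries flag D): it is in state Y.
By R25 (it is in state Y, it has a co-signer): it is in state Q1.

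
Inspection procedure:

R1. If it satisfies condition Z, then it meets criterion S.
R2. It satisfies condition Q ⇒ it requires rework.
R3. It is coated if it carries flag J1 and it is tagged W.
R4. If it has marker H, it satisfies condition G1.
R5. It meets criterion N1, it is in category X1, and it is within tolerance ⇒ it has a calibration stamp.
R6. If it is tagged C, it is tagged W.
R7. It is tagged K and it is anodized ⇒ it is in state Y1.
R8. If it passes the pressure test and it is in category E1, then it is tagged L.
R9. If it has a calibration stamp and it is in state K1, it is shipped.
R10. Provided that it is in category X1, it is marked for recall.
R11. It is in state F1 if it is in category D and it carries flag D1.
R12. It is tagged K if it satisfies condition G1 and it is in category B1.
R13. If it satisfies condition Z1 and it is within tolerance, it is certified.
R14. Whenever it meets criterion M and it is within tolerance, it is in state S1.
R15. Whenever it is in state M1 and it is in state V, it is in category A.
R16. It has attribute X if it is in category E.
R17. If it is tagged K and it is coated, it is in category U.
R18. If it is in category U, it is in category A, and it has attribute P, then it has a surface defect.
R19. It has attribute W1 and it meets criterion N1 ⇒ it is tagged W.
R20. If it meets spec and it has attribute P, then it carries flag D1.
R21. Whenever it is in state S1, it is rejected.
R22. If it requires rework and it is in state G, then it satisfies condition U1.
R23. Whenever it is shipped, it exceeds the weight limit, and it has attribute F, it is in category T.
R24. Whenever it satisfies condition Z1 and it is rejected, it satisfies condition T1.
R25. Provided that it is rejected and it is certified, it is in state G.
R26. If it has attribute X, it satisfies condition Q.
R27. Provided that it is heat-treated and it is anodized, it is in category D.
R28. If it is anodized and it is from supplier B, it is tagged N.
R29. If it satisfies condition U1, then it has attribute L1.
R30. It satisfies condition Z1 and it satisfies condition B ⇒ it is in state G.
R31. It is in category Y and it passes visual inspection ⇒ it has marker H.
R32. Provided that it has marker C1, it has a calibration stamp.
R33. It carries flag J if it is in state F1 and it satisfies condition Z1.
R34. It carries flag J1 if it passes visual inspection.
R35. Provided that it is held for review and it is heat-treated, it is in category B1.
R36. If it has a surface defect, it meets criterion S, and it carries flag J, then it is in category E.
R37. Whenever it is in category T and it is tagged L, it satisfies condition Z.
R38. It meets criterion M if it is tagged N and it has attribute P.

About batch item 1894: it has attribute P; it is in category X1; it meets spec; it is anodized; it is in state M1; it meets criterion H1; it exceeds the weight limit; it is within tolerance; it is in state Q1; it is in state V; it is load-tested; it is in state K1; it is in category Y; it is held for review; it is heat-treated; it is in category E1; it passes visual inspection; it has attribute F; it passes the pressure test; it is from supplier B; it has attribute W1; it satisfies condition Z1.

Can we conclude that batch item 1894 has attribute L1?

Forward chaining from the given facts derives: is tagged L, is marked for recall, is certified, is in category A, carries flag D1, is in category D, is tagged N, has marker H, carries flag J1, is in category B1, meets criterion M, satisfies condition G1, is in state F1, is tagged K, is in state S1, is rejected, satisfies condition T1, is in state G, carries flag J, is in state Y1.
The only rule concluding "it has attribute L1" is R29, which needs "it satisfies condition U1"; that is never established.

No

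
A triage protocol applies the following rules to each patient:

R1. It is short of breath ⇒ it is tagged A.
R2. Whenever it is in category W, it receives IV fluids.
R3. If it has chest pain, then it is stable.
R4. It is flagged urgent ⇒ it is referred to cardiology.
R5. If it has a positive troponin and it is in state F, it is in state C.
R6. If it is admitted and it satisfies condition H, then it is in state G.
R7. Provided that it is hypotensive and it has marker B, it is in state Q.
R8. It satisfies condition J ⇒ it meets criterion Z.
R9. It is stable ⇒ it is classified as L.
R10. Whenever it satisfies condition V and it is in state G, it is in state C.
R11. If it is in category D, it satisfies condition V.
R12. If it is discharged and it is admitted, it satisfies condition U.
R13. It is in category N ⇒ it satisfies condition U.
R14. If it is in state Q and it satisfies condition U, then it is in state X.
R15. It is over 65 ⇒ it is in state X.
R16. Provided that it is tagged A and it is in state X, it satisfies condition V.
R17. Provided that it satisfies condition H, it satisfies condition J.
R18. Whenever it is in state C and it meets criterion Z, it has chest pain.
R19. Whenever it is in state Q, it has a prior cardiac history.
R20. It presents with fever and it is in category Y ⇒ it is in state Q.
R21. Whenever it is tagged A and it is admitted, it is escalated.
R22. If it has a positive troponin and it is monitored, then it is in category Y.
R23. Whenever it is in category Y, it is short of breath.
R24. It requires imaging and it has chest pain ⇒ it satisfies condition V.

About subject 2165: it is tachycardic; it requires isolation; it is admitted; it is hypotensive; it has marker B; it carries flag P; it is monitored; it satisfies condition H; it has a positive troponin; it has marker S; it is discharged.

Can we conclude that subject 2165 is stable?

Yes

By R6 (it is admitted, it satisfies condition H): it is in state G.
By R7 (it is hypotensive, it has marker B): it is in state Q.
By R12 (it is discharged, it is admitted): it satisfies condition U.
By R14 (it is in state Q, it satisfies condition U): it is in state X.
By R17 (it satisfies condition H): it satisfies condition J.
By R22 (it has a positive troponin, it is monitored): it is in category Y.
By R23 (it is in category Y): it is short of breath.
By R1 (it is short of breath): it is tagged A.
By R8 (it satisfies condition J): it meets criterion Z.
By R16 (it is tagged A, it is in state X): it satisfies condition V.
By R10 (it satisfies condition V, it is in state G): it is in state C.
By R18 (it is in state C, it meets criterion Z): it has chest pain.
By R3 (it has chest pain): it is stable.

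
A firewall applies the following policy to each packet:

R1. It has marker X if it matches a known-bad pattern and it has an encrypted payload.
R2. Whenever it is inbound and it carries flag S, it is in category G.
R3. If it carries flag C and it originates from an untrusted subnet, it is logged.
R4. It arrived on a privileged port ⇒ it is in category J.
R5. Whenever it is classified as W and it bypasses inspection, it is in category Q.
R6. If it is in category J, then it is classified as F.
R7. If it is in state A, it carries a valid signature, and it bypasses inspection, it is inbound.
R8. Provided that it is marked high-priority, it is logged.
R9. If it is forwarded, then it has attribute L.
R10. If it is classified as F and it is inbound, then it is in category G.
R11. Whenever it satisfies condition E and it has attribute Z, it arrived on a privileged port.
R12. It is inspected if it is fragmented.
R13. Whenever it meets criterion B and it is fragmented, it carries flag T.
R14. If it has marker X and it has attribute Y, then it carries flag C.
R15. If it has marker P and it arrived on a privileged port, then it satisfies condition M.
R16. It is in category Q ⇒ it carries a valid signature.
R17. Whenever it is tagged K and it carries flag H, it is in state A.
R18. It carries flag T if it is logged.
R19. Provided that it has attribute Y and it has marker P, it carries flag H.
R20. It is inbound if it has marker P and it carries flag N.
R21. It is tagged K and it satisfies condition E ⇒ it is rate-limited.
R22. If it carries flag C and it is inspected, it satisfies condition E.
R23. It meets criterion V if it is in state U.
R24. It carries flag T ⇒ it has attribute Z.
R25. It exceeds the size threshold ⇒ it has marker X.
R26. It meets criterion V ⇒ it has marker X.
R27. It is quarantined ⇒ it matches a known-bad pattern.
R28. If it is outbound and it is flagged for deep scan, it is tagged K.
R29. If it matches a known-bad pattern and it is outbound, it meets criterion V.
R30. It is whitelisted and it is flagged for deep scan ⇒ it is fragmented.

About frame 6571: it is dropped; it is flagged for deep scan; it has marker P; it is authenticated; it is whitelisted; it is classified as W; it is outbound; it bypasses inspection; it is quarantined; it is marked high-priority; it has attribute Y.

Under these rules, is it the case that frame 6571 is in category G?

By R5 (it is classified as W, it bypasses inspection): it is in category Q.
By R8 (it is marked high-priority): it is logged.
By R16 (it is in category Q): it carries a valid signature.
By R18 (it is logged): it carries flag T.
By R19 (it has attribute Y, it has marker P): it carries flag H.
By R24 (it carries flag T): it has attribute Z.
By R27 (it is quarantined): it matches a known-bad pattern.
By R28 (it is outbound, it is flagged for deep scan): it is tagged K.
By R29 (it matches a known-bad pattern, it is outbound): it meets criterion V.
By R30 (it is whitelisted, it is flagged for deep scan): it is fragmented.
By R12 (it is fragmented): it is inspected.
By R17 (it is tagged K, it carries flag H): it is in state A.
By R26 (it meets criterion V): it has marker X.
By R7 (it is in state A, it carries a valid signature, it bypasses inspection): it is inbound.
By R14 (it has marker X, it has attribute Y): it carries flag C.
By R22 (it carries flag C, it is inspected): it satisfies condition E.
By R11 (it satisfies condition E, it has attribute Z): it arrived on a privileged port.
By R4 (it arrived on a privileged port): it is in category J.
By R6 (it is in category J): it is classified as F.
By R10 (it is classified as F, it is inbound): it is in category G.

Yes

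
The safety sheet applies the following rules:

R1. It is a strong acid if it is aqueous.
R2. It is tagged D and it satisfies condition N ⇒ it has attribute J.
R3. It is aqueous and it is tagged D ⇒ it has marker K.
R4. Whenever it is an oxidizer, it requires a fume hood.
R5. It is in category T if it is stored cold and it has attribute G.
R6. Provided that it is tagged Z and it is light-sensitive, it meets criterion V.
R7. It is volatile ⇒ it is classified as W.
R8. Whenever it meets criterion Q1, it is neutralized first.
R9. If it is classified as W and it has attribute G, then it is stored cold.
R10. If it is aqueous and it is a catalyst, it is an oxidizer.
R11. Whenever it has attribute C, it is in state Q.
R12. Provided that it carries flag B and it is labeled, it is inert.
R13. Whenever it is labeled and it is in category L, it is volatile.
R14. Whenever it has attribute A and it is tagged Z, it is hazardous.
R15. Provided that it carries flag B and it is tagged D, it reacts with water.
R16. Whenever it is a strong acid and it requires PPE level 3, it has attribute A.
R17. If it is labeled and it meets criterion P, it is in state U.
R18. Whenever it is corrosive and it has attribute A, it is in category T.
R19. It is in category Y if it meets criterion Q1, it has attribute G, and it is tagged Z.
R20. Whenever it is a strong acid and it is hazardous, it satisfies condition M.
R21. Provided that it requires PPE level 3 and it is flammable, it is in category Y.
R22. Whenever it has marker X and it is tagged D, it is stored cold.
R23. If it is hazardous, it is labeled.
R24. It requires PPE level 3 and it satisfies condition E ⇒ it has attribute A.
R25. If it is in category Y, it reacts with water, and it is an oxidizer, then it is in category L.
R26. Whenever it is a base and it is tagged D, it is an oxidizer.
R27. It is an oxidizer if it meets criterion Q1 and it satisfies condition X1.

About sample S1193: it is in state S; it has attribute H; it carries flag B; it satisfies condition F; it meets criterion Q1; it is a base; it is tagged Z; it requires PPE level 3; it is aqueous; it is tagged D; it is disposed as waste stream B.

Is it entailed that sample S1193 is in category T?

No

Forward chaining from the given facts derives: is a strong acid, has marker K, is neutralized first, reacts with water, has attribute A, is an oxidizer, requires a fume hood, is hazardous, satisfies condition M, is labeled, is inert.
Rules concluding "it is in category T": R5 needs "it is stored cold"; R18 needs "it is corrosive" — none of these are established.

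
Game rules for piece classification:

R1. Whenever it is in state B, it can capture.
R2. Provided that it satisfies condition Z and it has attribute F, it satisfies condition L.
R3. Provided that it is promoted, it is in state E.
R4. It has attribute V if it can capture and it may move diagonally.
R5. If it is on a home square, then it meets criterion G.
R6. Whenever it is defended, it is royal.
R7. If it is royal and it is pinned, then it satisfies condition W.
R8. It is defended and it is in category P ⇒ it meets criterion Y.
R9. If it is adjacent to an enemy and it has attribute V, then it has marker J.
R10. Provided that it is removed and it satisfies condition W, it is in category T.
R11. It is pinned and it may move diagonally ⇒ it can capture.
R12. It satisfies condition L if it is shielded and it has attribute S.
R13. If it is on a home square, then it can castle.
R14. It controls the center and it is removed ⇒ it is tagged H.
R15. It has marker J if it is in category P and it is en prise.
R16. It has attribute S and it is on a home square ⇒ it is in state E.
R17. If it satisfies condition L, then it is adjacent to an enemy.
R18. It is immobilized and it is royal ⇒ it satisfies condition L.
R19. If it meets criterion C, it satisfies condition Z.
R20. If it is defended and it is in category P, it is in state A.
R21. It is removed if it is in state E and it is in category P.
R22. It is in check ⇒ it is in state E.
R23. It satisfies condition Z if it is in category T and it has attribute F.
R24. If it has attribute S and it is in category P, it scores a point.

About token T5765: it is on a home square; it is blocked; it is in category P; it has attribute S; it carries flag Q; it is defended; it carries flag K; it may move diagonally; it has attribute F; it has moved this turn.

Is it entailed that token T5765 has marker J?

No

Forward chaining from the given facts derives: meets criterion G, is royal, meets criterion Y, can castle, is in state E, is in state A, is removed, scores a point.
Rules concluding "it has marker J": R9 needs "it is adjacent to an enemy"; R15 needs "it is en prise" — none of these are established.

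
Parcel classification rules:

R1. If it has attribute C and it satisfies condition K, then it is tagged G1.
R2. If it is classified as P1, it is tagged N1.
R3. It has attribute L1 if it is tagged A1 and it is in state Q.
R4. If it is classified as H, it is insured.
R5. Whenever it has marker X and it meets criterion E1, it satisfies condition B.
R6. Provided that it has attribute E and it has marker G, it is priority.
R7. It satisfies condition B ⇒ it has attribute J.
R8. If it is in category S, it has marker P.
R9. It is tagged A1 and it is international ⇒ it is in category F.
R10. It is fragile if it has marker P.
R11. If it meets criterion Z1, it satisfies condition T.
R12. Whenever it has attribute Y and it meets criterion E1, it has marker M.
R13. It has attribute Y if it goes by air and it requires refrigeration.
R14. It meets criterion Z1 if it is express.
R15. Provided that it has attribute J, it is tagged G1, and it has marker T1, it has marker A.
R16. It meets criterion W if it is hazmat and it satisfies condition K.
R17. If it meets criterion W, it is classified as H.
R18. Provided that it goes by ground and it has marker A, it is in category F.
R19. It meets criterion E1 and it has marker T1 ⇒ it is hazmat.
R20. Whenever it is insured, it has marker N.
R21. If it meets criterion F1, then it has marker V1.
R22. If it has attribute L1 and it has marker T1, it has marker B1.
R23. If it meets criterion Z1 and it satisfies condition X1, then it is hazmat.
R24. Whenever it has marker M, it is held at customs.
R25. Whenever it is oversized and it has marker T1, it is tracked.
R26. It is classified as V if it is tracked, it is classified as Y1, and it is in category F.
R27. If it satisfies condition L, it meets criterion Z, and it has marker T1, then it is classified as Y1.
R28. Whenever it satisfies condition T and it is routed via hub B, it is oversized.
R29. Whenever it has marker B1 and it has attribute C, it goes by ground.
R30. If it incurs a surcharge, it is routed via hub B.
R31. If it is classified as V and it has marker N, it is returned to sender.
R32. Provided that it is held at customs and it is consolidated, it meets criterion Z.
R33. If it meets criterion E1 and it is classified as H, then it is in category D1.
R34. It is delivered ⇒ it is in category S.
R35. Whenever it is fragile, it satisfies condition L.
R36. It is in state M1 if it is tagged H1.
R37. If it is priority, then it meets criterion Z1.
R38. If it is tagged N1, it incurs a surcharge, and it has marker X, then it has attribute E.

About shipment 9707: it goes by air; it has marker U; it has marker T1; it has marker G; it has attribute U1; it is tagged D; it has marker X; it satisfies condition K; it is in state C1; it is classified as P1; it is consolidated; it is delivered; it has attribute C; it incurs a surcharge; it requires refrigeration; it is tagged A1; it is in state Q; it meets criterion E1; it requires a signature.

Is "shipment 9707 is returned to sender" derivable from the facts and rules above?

Yes

By R1 (it has attribute C, it satisfies condition K): it is tagged G1.
By R2 (it is classified as P1): it is tagged N1.
By R3 (it is tagged A1, it is in state Q): it has attribute L1.
By R5 (it has marker X, it meets criterion E1): it satisfies condition B.
By R7 (it satisfies condition B): it has attribute J.
By R13 (it goes by air, it requires refrigeration): it has attribute Y.
By R15 (it has attribute J, it is tagged G1, it has marker T1): it has marker A.
By R19 (it meets criterion E1, it has marker T1): it is hazmat.
By R22 (it has attribute L1, it has marker T1): it has marker B1.
By R29 (it has marker B1, it has attribute C): it goes by ground.
By R30 (it incurs a surcharge): it is routed via hub B.
By R34 (it is delivered): it is in category S.
By R38 (it is tagged N1, it incurs a surcharge, it has marker X): it has attribute E.
By R6 (it has attribute E, it has marker G): it is priority.
By R8 (it is in category S): it has marker P.
By R10 (it has marker P): it is fragile.
By R12 (it has attribute Y, it meets criterion E1): it has marker M.
By R16 (it is hazmat, it satisfies condition K): it meets criterion W.
By R17 (it meets criterion W): it is classified as H.
By R18 (it goes by ground, it has marker A): it is in category F.
By R24 (it has marker M): it is held at customs.
By R32 (it is held at customs, it is consolidated): it meets criterion Z.
By R35 (it is fragile): it satisfies condition L.
By R37 (it is priority): it meets criterion Z1.
By R4 (it is classified as H): it is insured.
By R11 (it meets criterion Z1): it satisfies condition T.
By R20 (it is insured): it has marker N.
By R27 (it satisfies condition L, it meets criterion Z, it has marker T1): it is classified as Y1.
By R28 (it satisfies condition T, it is routed via hub B): it is oversized.
By R25 (it is oversized, it has marker T1): it is tracked.
By R26 (it is tracked, it is classified as Y1, it is in category F): it is classified as V.
By R31 (it is classified as V, it has marker N): it is returned to sender.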